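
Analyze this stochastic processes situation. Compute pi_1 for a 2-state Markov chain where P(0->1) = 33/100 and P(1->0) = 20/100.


Stationary distribution: pi_0 = p10/(p01+p10), pi_1 = p01/(p01+p10)
p01 = 0.3300, p10 = 0.2000
pi_1 = 0.6226

0.6226


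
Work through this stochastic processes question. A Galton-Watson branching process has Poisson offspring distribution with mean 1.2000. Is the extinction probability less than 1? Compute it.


Since mu = 1.2000 > 1, extinction prob q < 1.
Solve s = exp(mu*(s-1)) iteratively.
q = 0.6863

0.6863


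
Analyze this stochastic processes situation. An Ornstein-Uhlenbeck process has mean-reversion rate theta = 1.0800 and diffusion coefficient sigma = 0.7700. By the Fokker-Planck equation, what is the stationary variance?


Stationary variance = sigma^2 / (2*theta)
= 0.7700^2 / (2*1.0800)
= 0.5929 / 2.1600
= 0.2745

0.2745


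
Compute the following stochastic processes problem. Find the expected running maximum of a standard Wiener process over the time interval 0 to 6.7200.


E(max B(s)) = sqrt(2t/pi)
= sqrt(2*6.7200/pi)
= sqrt(4.2781)
= 2.0684

2.0684


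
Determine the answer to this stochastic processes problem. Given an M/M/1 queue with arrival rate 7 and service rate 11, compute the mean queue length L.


rho = 7/11 = 0.6364
L = rho/(1-rho)
= 0.6364/0.3636
= 1.7500

1.7500


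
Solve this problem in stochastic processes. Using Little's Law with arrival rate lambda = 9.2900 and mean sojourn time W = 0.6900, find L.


Little's Law: L = lambda * W
= 9.2900 * 0.6900
= 6.4101

6.4101


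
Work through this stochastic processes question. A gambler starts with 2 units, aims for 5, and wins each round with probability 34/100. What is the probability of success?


Gambler's ruin formula:
r = q/p = 0.6600/0.3400 = 1.9412
P(win) = (1 - r^i)/(1 - r^N)
= (1 - 1.9412^2)/(1 - 1.9412^5)
= 0.1042

0.1042


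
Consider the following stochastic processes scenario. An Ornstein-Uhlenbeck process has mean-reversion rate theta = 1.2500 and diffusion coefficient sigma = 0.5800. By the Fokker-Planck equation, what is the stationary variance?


Stationary variance = sigma^2 / (2*theta)
= 0.5800^2 / (2*1.2500)
= 0.3364 / 2.5000
= 0.1346

0.1346


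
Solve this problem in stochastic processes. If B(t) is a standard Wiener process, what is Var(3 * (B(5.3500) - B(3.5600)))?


Var(alpha*(B(t)-B(s))) = alpha^2 * (t-s)
= 3^2 * (5.3500 - 3.5600)
= 9 * 1.7900
= 16.1100

16.1100


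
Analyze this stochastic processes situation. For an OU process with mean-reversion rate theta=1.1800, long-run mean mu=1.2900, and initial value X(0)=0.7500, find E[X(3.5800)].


E[X(t)] = mu + (X(0) - mu)*exp(-theta*t)
= 1.2900 + (0.7500 - 1.2900)*exp(-1.1800*3.5800)
= 1.2900 + -0.5400 * 0.0146
= 1.2821

1.2821


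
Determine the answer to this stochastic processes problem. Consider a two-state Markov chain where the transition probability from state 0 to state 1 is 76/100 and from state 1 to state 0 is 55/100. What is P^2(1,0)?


Computing P^2 by matrix multiplication.
P = [[0.2400, 0.7600], [0.5500, 0.4500]]
After raising P to the power 2:
P^2(1,0) = 0.3795

0.3795


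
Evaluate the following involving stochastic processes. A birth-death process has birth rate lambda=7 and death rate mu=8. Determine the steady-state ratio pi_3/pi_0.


For birth-death process, pi_n/pi_0 = (lambda/mu)^n
= (7/8)^3
= 0.6699

0.6699


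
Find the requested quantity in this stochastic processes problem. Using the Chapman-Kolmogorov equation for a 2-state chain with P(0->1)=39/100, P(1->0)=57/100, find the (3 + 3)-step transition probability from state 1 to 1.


P^6 = P^3 * P^3
Computing via matrix multiplication of the transition matrix.
Entry (1,1) of P^6 = 0.4063

0.4063


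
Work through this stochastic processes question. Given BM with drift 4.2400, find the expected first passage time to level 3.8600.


Expected first passage time = a/mu
= 3.8600/4.2400
= 0.9104

0.9104


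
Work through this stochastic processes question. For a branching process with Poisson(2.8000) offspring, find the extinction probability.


Since mu = 2.8000 > 1, extinction prob q < 1.
Solve s = exp(mu*(s-1)) iteratively.
q = 0.0750

0.0750


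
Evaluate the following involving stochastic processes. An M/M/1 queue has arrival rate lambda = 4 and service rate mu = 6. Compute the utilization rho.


rho = lambda/mu
= 4/6
= 0.6667

0.6667


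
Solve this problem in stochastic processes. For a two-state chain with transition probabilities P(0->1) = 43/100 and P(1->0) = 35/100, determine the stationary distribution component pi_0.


Stationary distribution: pi_0 = p10/(p01+p10), pi_1 = p01/(p01+p10)
p01 = 0.4300, p10 = 0.3500
pi_0 = 0.4487

0.4487


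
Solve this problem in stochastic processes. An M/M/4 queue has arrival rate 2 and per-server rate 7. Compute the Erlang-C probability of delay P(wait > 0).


a = lambda/mu = 0.2857
rho = a/c = 0.0714
Erlang-C formula applied:
C(c,a) = 2.2471e-04

2.2471e-04


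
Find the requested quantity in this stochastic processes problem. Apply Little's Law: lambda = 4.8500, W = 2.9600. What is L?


Little's Law: L = lambda * W
= 4.8500 * 2.9600
= 14.3560

14.3560


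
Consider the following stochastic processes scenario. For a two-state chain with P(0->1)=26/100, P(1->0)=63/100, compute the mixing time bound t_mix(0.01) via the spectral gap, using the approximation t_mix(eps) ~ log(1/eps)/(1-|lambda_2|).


lambda_2 = |1 - p01 - p10| = |1 - 0.2600 - 0.6300| = 0.1100
t_mix ~ log(1/eps)/(1 - |lambda_2|)
= log(100)/(1 - 0.1100) = 4.6052/0.8900
= 5.1743

5.1743


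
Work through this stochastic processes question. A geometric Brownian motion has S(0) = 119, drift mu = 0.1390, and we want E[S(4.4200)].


E[S(t)] = S(0) * exp(mu * t)
= 119 * exp(0.1390 * 4.4200)
= 119 * 1.8485
= 219.9727

219.9727


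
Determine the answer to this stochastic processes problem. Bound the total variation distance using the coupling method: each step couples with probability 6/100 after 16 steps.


TV distance bound <= (1-delta)^n
= (1 - 0.0600)^16
= 0.9400^16
= 0.3716

0.3716


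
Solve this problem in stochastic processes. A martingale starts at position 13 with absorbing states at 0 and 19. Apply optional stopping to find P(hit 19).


By optional stopping theorem: E(M at tau) = M(0) = 13
P(hit 19)*19 + P(hit 0)*0 = 13
P(hit 19) = (13 - 0)/(19 - 0) = 13/19 = 0.6842

0.6842


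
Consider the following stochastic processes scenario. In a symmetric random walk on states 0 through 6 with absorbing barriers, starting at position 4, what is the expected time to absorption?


For symmetric RW on 0,...,N with absorbing barriers, E(i) = i*(N-i)
E(4) = 4 * 2 = 8

8


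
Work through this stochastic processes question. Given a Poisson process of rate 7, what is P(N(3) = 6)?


P(N(t)=k) = (lambda*t)^k * exp(-lambda*t) / k!
lambda*t = 21
= 21^6 * exp(-21) / 6!
= 85766121 * 7.5826e-10 / 720
= 9.0323e-05

9.0323e-05


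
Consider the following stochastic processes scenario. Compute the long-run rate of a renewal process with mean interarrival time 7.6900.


Long-run renewal rate = 1/E(X)
= 1/7.6900
= 0.1300

0.1300


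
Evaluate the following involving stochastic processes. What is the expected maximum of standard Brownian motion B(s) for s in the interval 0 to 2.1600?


E(max B(s)) = sqrt(2t/pi)
= sqrt(2*2.1600/pi)
= sqrt(1.3751)
= 1.1726

1.1726


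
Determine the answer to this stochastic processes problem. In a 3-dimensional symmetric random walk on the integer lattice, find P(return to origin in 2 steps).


P(return in 2 steps) = P(reverse first step) = 1/(2d)
= 1/6
= 0.1667

0.1667


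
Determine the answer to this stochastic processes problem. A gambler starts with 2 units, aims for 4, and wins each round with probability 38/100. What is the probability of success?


Gambler's ruin formula:
r = q/p = 0.6200/0.3800 = 1.6316
P(win) = (1 - r^i)/(1 - r^N)
= (1 - 1.6316^2)/(1 - 1.6316^4)
= 0.2731

0.2731


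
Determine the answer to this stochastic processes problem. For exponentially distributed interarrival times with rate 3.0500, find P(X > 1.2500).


P(X > t) = exp(-lambda * t)
= exp(-3.0500 * 1.2500)
= exp(-3.8125) = 0.0221

0.0221


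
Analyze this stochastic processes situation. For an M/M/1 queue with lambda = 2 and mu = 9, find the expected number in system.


rho = 2/9 = 0.2222
L = rho/(1-rho)
= 0.2222/0.7778
= 0.2857

0.2857


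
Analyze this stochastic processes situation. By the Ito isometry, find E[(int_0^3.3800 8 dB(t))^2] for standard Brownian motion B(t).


By Ito isometry: E[(int f dB)^2] = int f^2 dt
= 8^2 * 3.3800
= 64 * 3.3800 = 216.3200

216.3200


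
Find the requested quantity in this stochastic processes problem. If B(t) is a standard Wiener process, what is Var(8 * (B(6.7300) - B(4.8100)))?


Var(alpha*(B(t)-B(s))) = alpha^2 * (t-s)
= 8^2 * (6.7300 - 4.8100)
= 64 * 1.9200
= 122.8800

122.8800


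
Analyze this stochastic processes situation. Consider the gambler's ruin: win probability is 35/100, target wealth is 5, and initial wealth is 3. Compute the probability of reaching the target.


Gambler's ruin formula:
r = q/p = 0.6500/0.3500 = 1.8571
P(win) = (1 - r^i)/(1 - r^N)
= (1 - 1.8571^3)/(1 - 1.8571^5)
= 0.2563

0.2563


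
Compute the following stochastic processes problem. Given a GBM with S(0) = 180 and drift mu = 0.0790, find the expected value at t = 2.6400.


E[S(t)] = S(0) * exp(mu * t)
= 180 * exp(0.0790 * 2.6400)
= 180 * 1.2319
= 221.7425

221.7425


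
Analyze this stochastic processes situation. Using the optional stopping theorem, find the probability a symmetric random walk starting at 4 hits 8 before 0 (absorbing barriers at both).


By optional stopping theorem: E(M at tau) = M(0) = 4
P(hit 8)*8 + P(hit 0)*0 = 4
P(hit 8) = (4 - 0)/(8 - 0) = 1/2 = 0.5000

0.5000


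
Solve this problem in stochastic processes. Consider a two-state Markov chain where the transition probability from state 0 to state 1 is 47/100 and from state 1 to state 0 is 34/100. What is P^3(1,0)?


Computing P^3 by matrix multiplication.
P = [[0.5300, 0.4700], [0.3400, 0.6600]]
After raising P to the power 3:
P^3(1,0) = 0.4169

0.4169


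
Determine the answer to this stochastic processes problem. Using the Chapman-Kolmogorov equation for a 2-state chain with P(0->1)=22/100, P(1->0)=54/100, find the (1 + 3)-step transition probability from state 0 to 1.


P^4 = P^1 * P^3
Computing via matrix multiplication of the transition matrix.
Entry (0,1) of P^4 = 0.2885

0.2885


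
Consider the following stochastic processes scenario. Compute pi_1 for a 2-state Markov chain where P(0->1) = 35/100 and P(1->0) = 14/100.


Stationary distribution: pi_0 = p10/(p01+p10), pi_1 = p01/(p01+p10)
p01 = 0.3500, p10 = 0.1400
pi_1 = 0.7143

0.7143


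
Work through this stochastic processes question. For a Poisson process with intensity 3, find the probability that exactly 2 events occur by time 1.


P(N(t)=k) = (lambda*t)^k * exp(-lambda*t) / k!
lambda*t = 3
= 3^2 * exp(-3) / 2!
= 9 * 0.0498 / 2
= 0.2240

0.2240


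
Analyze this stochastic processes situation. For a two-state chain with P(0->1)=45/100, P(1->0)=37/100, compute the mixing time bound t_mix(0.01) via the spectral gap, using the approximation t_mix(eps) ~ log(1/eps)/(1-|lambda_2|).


lambda_2 = |1 - p01 - p10| = |1 - 0.4500 - 0.3700| = 0.1800
t_mix ~ log(1/eps)/(1 - |lambda_2|)
= log(100)/(1 - 0.1800) = 4.6052/0.8200
= 5.6161

5.6161


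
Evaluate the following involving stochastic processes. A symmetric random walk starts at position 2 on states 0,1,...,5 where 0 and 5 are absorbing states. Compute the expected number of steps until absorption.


For symmetric RW on 0,...,N with absorbing barriers, E(i) = i*(N-i)
E(2) = 2 * 3 = 6

6


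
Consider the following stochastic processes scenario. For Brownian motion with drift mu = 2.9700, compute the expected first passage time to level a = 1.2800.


Expected first passage time = a/mu
= 1.2800/2.9700
= 0.4310

0.4310


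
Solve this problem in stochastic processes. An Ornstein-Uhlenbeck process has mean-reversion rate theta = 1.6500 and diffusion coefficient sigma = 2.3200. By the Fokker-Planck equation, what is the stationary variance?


Stationary variance = sigma^2 / (2*theta)
= 2.3200^2 / (2*1.6500)
= 5.3824 / 3.3000
= 1.6310

1.6310


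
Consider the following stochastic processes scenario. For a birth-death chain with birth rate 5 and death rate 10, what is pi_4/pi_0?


For birth-death process, pi_n/pi_0 = (lambda/mu)^n
= (5/10)^4
= 0.0625

0.0625


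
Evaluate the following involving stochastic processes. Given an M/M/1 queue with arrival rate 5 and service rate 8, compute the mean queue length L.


rho = 5/8 = 0.6250
L = rho/(1-rho)
= 0.6250/0.3750
= 1.6667

1.6667


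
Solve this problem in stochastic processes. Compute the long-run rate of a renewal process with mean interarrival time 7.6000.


Long-run renewal rate = 1/E(X)
= 1/7.6000
= 0.1316

0.1316


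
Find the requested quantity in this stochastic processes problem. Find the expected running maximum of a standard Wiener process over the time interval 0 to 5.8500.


E(max B(s)) = sqrt(2t/pi)
= sqrt(2*5.8500/pi)
= sqrt(3.7242)
= 1.9298

1.9298


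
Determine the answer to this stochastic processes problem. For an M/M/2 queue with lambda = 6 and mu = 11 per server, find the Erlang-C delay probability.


a = lambda/mu = 0.5455
rho = a/c = 0.2727
Erlang-C formula applied:
C(c,a) = 0.1169

0.1169


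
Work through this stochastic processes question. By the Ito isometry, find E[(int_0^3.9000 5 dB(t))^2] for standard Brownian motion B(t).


By Ito isometry: E[(int f dB)^2] = int f^2 dt
= 5^2 * 3.9000
= 25 * 3.9000 = 97.5000

97.5000


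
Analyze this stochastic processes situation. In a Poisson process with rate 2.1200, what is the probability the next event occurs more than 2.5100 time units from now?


P(X > t) = exp(-lambda * t)
= exp(-2.1200 * 2.5100)
= exp(-5.3212) = 0.0049

0.0049


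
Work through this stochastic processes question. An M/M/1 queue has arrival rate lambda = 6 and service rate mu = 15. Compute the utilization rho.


rho = lambda/mu
= 6/15
= 0.4000

0.4000


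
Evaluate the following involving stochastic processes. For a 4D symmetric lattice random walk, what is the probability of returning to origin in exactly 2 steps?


P(return in 2 steps) = P(reverse first step) = 1/(2d)
= 1/8
= 0.1250

0.1250


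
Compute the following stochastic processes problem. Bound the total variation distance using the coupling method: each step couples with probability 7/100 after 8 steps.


TV distance bound <= (1-delta)^n
= (1 - 0.0700)^8
= 0.9300^8
= 0.5596

0.5596


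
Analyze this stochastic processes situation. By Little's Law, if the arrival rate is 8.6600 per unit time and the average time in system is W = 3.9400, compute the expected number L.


Little's Law: L = lambda * W
= 8.6600 * 3.9400
= 34.1204

34.1204


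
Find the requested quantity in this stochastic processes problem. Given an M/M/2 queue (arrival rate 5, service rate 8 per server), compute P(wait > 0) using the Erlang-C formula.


a = lambda/mu = 0.6250
rho = a/c = 0.3125
Erlang-C formula applied:
C(c,a) = 0.1488

0.1488


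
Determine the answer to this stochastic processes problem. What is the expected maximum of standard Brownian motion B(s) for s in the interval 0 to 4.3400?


E(max B(s)) = sqrt(2t/pi)
= sqrt(2*4.3400/pi)
= sqrt(2.7629)
= 1.6622

1.6622


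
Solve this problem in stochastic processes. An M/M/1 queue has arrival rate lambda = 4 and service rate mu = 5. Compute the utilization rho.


rho = lambda/mu
= 4/5
= 0.8000

0.8000


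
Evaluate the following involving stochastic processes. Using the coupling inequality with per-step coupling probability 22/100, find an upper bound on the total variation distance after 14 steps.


TV distance bound <= (1-delta)^n
= (1 - 0.2200)^14
= 0.7800^14
= 0.0309

0.0309


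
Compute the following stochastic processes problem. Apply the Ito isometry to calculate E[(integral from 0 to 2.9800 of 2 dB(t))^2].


By Ito isometry: E[(int f dB)^2] = int f^2 dt
= 2^2 * 2.9800
= 4 * 2.9800 = 11.9200

11.9200


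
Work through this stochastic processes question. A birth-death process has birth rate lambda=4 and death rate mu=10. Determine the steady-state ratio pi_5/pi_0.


For birth-death process, pi_n/pi_0 = (lambda/mu)^n
= (4/10)^5
= 0.0102

0.0102


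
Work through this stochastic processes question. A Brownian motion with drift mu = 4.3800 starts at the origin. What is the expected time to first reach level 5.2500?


Expected first passage time = a/mu
= 5.2500/4.3800
= 1.1986

1.1986


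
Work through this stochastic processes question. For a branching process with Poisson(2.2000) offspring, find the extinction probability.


Since mu = 2.2000 > 1, extinction prob q < 1.
Solve s = exp(mu*(s-1)) iteratively.
q = 0.1563

0.1563


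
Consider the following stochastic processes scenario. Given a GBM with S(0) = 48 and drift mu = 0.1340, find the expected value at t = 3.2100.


E[S(t)] = S(0) * exp(mu * t)
= 48 * exp(0.1340 * 3.2100)
= 48 * 1.5375
= 73.7987

73.7987


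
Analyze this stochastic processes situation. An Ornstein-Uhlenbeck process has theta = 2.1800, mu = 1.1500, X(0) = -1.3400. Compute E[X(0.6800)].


E[X(t)] = mu + (X(0) - mu)*exp(-theta*t)
= 1.1500 + (-1.3400 - 1.1500)*exp(-2.1800*0.6800)
= 1.1500 + -2.4900 * 0.2271
= 0.5845

0.5845


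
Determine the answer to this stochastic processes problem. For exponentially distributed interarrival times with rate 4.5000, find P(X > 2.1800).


P(X > t) = exp(-lambda * t)
= exp(-4.5000 * 2.1800)
= exp(-9.8100) = 5.4900e-05

5.4900e-05


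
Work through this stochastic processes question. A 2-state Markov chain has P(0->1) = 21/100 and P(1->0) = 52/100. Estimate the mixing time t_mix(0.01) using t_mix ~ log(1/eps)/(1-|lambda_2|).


lambda_2 = |1 - p01 - p10| = |1 - 0.2100 - 0.5200| = 0.2700
t_mix ~ log(1/eps)/(1 - |lambda_2|)
= log(100)/(1 - 0.2700) = 4.6052/0.7300
= 6.3085

6.3085


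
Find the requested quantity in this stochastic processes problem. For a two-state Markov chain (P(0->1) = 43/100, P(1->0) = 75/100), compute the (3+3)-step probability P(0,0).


P^6 = P^3 * P^3
Computing via matrix multiplication of the transition matrix.
Entry (0,0) of P^6 = 0.6356

0.6356


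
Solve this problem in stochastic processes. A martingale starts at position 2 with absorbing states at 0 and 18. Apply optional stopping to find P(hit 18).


By optional stopping theorem: E(M at tau) = M(0) = 2
P(hit 18)*18 + P(hit 0)*0 = 2
P(hit 18) = (2 - 0)/(18 - 0) = 1/9 = 0.1111

0.1111


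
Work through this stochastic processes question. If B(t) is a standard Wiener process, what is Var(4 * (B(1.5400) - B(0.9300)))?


Var(alpha*(B(t)-B(s))) = alpha^2 * (t-s)
= 4^2 * (1.5400 - 0.9300)
= 16 * 0.6100
= 9.7600

9.7600


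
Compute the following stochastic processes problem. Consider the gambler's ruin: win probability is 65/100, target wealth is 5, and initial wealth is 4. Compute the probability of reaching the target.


Gambler's ruin formula:
r = q/p = 0.3500/0.6500 = 0.5385
P(win) = (1 - r^i)/(1 - r^N)
= (1 - 0.5385^4)/(1 - 0.5385^5)
= 0.9594

0.9594


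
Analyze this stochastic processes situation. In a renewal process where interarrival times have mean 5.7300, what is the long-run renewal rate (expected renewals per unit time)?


Long-run renewal rate = 1/E(X)
= 1/5.7300
= 0.1745

0.1745


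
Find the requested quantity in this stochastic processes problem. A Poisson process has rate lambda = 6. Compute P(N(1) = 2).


P(N(t)=k) = (lambda*t)^k * exp(-lambda*t) / k!
lambda*t = 6
= 6^2 * exp(-6) / 2!
= 36 * 0.0025 / 2
= 0.0446

0.0446


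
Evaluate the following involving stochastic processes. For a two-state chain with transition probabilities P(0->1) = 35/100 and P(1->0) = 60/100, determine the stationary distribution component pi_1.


Stationary distribution: pi_0 = p10/(p01+p10), pi_1 = p01/(p01+p10)
p01 = 0.3500, p10 = 0.6000
pi_1 = 0.3684

0.3684


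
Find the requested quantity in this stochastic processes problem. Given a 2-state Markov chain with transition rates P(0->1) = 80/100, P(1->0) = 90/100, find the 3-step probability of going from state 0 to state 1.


Computing P^3 by matrix multiplication.
P = [[0.2000, 0.8000], [0.9000, 0.1000]]
After raising P to the power 3:
P^3(0,1) = 0.6320

0.6320


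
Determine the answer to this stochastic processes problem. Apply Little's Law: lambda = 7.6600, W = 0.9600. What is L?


Little's Law: L = lambda * W
= 7.6600 * 0.9600
= 7.3536

7.3536


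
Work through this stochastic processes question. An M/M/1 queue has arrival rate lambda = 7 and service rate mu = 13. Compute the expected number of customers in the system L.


rho = 7/13 = 0.5385
L = rho/(1-rho)
= 0.5385/0.4615
= 1.1667

1.1667


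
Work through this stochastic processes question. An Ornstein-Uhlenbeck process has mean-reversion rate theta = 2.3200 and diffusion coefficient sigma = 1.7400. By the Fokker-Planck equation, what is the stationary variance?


Stationary variance = sigma^2 / (2*theta)
= 1.7400^2 / (2*2.3200)
= 3.0276 / 4.6400
= 0.6525

0.6525


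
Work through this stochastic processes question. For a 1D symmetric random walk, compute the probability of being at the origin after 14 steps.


P(S(14) = 0) = C(14,7) / 4^7
= 3432 / 16384
= 0.2095

0.2095


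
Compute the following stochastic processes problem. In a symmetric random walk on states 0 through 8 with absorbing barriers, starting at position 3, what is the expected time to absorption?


For symmetric RW on 0,...,N with absorbing barriers, E(i) = i*(N-i)
E(3) = 3 * 5 = 15

15


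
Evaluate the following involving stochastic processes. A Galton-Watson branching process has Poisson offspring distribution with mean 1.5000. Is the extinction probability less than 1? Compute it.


Since mu = 1.5000 > 1, extinction prob q < 1.
Solve s = exp(mu*(s-1)) iteratively.
q = 0.4172

0.4172


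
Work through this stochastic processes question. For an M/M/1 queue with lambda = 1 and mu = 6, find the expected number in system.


rho = 1/6 = 0.1667
L = rho/(1-rho)
= 0.1667/0.8333
= 0.2000

0.2000


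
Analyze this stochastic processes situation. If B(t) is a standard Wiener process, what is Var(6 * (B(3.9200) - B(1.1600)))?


Var(alpha*(B(t)-B(s))) = alpha^2 * (t-s)
= 6^2 * (3.9200 - 1.1600)
= 36 * 2.7600
= 99.3600

99.3600


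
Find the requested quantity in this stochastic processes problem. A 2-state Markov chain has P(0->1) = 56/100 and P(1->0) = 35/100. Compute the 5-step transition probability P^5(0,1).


Computing P^5 by matrix multiplication.
P = [[0.4400, 0.5600], [0.3500, 0.6500]]
After raising P to the power 5:
P^5(0,1) = 0.6154

0.6154


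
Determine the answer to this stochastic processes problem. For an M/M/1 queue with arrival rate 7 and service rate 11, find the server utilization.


rho = lambda/mu
= 7/11
= 0.6364

0.6364


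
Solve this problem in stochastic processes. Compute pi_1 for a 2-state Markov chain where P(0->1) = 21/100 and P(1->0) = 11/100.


Stationary distribution: pi_0 = p10/(p01+p10), pi_1 = p01/(p01+p10)
p01 = 0.2100, p10 = 0.1100
pi_1 = 0.6562

0.6562


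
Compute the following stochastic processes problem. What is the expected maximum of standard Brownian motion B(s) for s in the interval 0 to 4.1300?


E(max B(s)) = sqrt(2t/pi)
= sqrt(2*4.1300/pi)
= sqrt(2.6292)
= 1.6215

1.6215


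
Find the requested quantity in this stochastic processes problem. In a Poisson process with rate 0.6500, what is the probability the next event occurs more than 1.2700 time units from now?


P(X > t) = exp(-lambda * t)
= exp(-0.6500 * 1.2700)
= exp(-0.8255) = 0.4380

0.4380


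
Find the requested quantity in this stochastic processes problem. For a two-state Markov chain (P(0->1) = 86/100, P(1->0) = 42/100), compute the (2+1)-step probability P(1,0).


P^3 = P^2 * P^1
Computing via matrix multiplication of the transition matrix.
Entry (1,0) of P^3 = 0.3353

0.3353


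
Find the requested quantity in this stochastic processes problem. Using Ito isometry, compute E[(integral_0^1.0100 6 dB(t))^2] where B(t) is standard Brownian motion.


By Ito isometry: E[(int f dB)^2] = int f^2 dt
= 6^2 * 1.0100
= 36 * 1.0100 = 36.3600

36.3600


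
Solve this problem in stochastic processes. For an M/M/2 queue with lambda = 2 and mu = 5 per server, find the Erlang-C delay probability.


a = lambda/mu = 0.4000
rho = a/c = 0.2000
Erlang-C formula applied:
C(c,a) = 0.0667

0.0667


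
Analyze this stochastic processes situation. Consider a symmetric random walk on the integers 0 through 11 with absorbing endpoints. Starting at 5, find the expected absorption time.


For symmetric RW on 0,...,N with absorbing barriers, E(i) = i*(N-i)
E(5) = 5 * 6 = 30

30


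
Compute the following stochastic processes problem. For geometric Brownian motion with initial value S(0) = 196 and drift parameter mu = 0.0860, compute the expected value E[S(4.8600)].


E[S(t)] = S(0) * exp(mu * t)
= 196 * exp(0.0860 * 4.8600)
= 196 * 1.5189
= 297.6965

297.6965


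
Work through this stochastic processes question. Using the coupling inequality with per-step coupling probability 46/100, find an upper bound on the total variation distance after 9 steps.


TV distance bound <= (1-delta)^n
= (1 - 0.4600)^9
= 0.5400^9
= 0.0039

0.0039


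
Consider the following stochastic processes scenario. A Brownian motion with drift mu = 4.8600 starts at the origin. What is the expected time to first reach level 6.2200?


Expected first passage time = a/mu
= 6.2200/4.8600
= 1.2798

1.2798


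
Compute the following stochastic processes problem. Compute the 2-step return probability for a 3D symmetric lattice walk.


P(return in 2 steps) = P(reverse first step) = 1/(2d)
= 1/6
= 0.1667

0.1667


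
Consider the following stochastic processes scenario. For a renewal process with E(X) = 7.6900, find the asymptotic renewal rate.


Long-run renewal rate = 1/E(X)
= 1/7.6900
= 0.1300

0.1300


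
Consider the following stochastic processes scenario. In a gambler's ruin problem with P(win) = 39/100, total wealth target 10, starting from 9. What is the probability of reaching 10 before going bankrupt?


Gambler's ruin formula:
r = q/p = 0.6100/0.3900 = 1.5641
P(win) = (1 - r^i)/(1 - r^N)
= (1 - 1.5641^9)/(1 - 1.5641^10)
= 0.6352

0.6352


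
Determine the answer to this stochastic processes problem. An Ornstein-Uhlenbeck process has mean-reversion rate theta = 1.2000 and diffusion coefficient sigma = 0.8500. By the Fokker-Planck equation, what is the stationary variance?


Stationary variance = sigma^2 / (2*theta)
= 0.8500^2 / (2*1.2000)
= 0.7225 / 2.4000
= 0.3010

0.3010


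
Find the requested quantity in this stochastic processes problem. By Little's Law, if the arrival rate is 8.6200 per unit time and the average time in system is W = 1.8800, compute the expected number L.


Little's Law: L = lambda * W
= 8.6200 * 1.8800
= 16.2056

16.2056


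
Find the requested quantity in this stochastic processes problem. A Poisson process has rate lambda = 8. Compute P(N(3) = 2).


P(N(t)=k) = (lambda*t)^k * exp(-lambda*t) / k!
lambda*t = 24
= 24^2 * exp(-24) / 2!
= 576 * 3.7751e-11 / 2
= 1.0872e-08

1.0872e-08


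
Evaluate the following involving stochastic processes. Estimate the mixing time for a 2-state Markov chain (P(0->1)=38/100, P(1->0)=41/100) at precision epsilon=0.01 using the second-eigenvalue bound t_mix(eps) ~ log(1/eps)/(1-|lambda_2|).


lambda_2 = |1 - p01 - p10| = |1 - 0.3800 - 0.4100| = 0.2100
t_mix ~ log(1/eps)/(1 - |lambda_2|)
= log(100)/(1 - 0.2100) = 4.6052/0.7900
= 5.8293

5.8293


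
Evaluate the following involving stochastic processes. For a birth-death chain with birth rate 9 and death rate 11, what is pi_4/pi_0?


For birth-death process, pi_n/pi_0 = (lambda/mu)^n
= (9/11)^4
= 0.4481

0.4481


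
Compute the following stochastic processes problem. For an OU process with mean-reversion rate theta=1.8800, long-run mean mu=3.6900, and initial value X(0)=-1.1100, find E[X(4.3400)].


E[X(t)] = mu + (X(0) - mu)*exp(-theta*t)
= 3.6900 + (-1.1100 - 3.6900)*exp(-1.8800*4.3400)
= 3.6900 + -4.8000 * 2.8609e-04
= 3.6886

3.6886


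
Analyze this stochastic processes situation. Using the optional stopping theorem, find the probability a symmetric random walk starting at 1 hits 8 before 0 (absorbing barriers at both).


By optional stopping theorem: E(M at tau) = M(0) = 1
P(hit 8)*8 + P(hit 0)*0 = 1
P(hit 8) = (1 - 0)/(8 - 0) = 1/8 = 0.1250

0.1250


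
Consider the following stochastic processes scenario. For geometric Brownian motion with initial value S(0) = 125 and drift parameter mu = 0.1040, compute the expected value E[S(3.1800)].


E[S(t)] = S(0) * exp(mu * t)
= 125 * exp(0.1040 * 3.1800)
= 125 * 1.3920
= 173.9962

173.9962


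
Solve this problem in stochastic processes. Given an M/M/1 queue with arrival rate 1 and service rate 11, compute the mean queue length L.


rho = 1/11 = 0.0909
L = rho/(1-rho)
= 0.0909/0.9091
= 0.1000

0.1000


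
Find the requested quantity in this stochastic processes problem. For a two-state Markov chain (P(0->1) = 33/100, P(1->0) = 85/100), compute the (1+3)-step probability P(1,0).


P^4 = P^1 * P^3
Computing via matrix multiplication of the transition matrix.
Entry (1,0) of P^4 = 0.7196

0.7196


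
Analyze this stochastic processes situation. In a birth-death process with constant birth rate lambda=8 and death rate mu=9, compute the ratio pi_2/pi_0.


For birth-death process, pi_n/pi_0 = (lambda/mu)^n
= (8/9)^2
= 0.7901

0.7901


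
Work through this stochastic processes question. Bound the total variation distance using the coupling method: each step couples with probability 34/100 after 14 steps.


TV distance bound <= (1-delta)^n
= (1 - 0.3400)^14
= 0.6600^14
= 0.0030

0.0030


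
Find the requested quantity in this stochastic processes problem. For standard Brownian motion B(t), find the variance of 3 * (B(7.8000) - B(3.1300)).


Var(alpha*(B(t)-B(s))) = alpha^2 * (t-s)
= 3^2 * (7.8000 - 3.1300)
= 9 * 4.6700
= 42.0300

42.0300


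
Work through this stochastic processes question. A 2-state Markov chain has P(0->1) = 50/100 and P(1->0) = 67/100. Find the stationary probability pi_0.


Stationary distribution: pi_0 = p10/(p01+p10), pi_1 = p01/(p01+p10)
p01 = 0.5000, p10 = 0.6700
pi_0 = 0.5726

0.5726


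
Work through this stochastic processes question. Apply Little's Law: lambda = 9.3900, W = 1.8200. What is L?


Little's Law: L = lambda * W
= 9.3900 * 1.8200
= 17.0898

17.0898


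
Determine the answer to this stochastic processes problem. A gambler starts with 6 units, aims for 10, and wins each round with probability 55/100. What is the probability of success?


Gambler's ruin formula:
r = q/p = 0.4500/0.5500 = 0.8182
P(win) = (1 - r^i)/(1 - r^N)
= (1 - 0.8182^6)/(1 - 0.8182^10)
= 0.8087

0.8087


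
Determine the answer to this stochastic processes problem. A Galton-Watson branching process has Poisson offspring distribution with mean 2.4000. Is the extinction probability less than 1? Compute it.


Since mu = 2.4000 > 1, extinction prob q < 1.
Solve s = exp(mu*(s-1)) iteratively.
q = 0.1214

0.1214


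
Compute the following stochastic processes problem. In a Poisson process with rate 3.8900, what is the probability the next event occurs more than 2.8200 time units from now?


P(X > t) = exp(-lambda * t)
= exp(-3.8900 * 2.8200)
= exp(-10.9698) = 1.7214e-05

1.7214e-05


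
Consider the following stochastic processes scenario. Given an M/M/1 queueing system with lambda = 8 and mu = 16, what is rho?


rho = lambda/mu
= 8/16
= 0.5000

0.5000


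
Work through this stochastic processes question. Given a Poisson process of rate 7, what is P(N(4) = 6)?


P(N(t)=k) = (lambda*t)^k * exp(-lambda*t) / k!
lambda*t = 28
= 28^6 * exp(-28) / 6!
= 481890304 * 6.9144e-13 / 720
= 4.6278e-07

4.6278e-07


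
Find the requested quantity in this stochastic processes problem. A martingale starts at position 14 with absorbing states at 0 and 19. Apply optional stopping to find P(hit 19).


By optional stopping theorem: E(M at tau) = M(0) = 14
P(hit 19)*19 + P(hit 0)*0 = 14
P(hit 19) = (14 - 0)/(19 - 0) = 14/19 = 0.7368

0.7368


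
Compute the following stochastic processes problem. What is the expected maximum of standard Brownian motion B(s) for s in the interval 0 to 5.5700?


E(max B(s)) = sqrt(2t/pi)
= sqrt(2*5.5700/pi)
= sqrt(3.5460)
= 1.8831

1.8831


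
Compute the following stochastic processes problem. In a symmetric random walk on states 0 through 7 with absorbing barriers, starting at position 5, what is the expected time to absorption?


For symmetric RW on 0,...,N with absorbing barriers, E(i) = i*(N-i)
E(5) = 5 * 2 = 10

10


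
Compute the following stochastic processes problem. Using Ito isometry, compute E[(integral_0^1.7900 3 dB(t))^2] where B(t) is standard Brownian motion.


By Ito isometry: E[(int f dB)^2] = int f^2 dt
= 3^2 * 1.7900
= 9 * 1.7900 = 16.1100

16.1100


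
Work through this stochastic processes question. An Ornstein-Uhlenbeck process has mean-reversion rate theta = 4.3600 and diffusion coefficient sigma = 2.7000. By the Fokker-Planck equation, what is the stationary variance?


Stationary variance = sigma^2 / (2*theta)
= 2.7000^2 / (2*4.3600)
= 7.2900 / 8.7200
= 0.8360

0.8360


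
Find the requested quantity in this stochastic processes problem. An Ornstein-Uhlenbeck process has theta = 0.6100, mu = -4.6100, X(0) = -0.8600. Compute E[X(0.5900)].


E[X(t)] = mu + (X(0) - mu)*exp(-theta*t)
= -4.6100 + (-0.8600 - -4.6100)*exp(-0.6100*0.5900)
= -4.6100 + 3.7500 * 0.6977
= -1.9935

-1.9935


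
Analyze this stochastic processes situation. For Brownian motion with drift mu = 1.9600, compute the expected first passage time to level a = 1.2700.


Expected first passage time = a/mu
= 1.2700/1.9600
= 0.6480

0.6480


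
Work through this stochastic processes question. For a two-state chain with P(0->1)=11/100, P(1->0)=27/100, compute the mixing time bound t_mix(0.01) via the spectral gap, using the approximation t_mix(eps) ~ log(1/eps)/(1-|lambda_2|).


lambda_2 = |1 - p01 - p10| = |1 - 0.1100 - 0.2700| = 0.6200
t_mix ~ log(1/eps)/(1 - |lambda_2|)
= log(100)/(1 - 0.6200) = 4.6052/0.3800
= 12.1189

12.1189


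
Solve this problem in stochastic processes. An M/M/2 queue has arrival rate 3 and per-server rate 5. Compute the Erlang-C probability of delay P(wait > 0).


a = lambda/mu = 0.6000
rho = a/c = 0.3000
Erlang-C formula applied:
C(c,a) = 0.1385

0.1385


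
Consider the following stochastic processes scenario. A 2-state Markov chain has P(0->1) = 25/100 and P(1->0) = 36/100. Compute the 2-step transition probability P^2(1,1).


Computing P^2 by matrix multiplication.
P = [[0.7500, 0.2500], [0.3600, 0.6400]]
After raising P to the power 2:
P^2(1,1) = 0.4996

0.4996


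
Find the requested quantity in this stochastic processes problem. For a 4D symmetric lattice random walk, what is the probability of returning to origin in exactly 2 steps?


P(return in 2 steps) = P(reverse first step) = 1/(2d)
= 1/8
= 0.1250

0.1250


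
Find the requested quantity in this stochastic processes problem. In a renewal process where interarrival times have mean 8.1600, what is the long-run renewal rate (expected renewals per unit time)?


Long-run renewal rate = 1/E(X)
= 1/8.1600
= 0.1225

0.1225


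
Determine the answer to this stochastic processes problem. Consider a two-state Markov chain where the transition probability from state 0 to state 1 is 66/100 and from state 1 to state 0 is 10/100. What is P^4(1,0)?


Computing P^4 by matrix multiplication.
P = [[0.3400, 0.6600], [0.1000, 0.9000]]
After raising P to the power 4:
P^4(1,0) = 0.1311

0.1311


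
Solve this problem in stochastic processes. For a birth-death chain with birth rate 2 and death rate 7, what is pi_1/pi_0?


For birth-death process, pi_n/pi_0 = (lambda/mu)^n
= (2/7)^1
= 0.2857

0.2857


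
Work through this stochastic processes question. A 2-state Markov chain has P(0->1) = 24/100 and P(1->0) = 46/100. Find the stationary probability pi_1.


Stationary distribution: pi_0 = p10/(p01+p10), pi_1 = p01/(p01+p10)
p01 = 0.2400, p10 = 0.4600
pi_1 = 0.3429

0.3429


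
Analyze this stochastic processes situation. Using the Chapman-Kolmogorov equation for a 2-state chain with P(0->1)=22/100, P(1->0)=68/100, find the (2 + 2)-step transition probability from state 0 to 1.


P^4 = P^2 * P^2
Computing via matrix multiplication of the transition matrix.
Entry (0,1) of P^4 = 0.2444

0.2444


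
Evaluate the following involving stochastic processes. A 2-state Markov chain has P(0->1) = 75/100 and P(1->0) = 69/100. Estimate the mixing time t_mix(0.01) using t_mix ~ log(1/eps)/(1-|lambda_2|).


lambda_2 = |1 - p01 - p10| = |1 - 0.7500 - 0.6900| = 0.4400
t_mix ~ log(1/eps)/(1 - |lambda_2|)
= log(100)/(1 - 0.4400) = 4.6052/0.5600
= 8.2235

8.2235


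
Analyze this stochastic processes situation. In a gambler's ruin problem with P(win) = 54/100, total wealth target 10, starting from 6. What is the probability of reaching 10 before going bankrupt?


Gambler's ruin formula:
r = q/p = 0.4600/0.5400 = 0.8519
P(win) = (1 - r^i)/(1 - r^N)
= (1 - 0.8519^6)/(1 - 0.8519^10)
= 0.7735

0.7735


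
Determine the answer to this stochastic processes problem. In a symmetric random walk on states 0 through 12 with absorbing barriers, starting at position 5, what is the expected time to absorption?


For symmetric RW on 0,...,N with absorbing barriers, E(i) = i*(N-i)
E(5) = 5 * 7 = 35

35


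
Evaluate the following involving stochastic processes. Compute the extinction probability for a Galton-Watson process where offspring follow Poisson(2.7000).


Since mu = 2.7000 > 1, extinction prob q < 1.
Solve s = exp(mu*(s-1)) iteratively.
q = 0.0844

0.0844


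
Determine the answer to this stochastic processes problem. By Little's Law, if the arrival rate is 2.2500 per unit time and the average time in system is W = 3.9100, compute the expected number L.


Little's Law: L = lambda * W
= 2.2500 * 3.9100
= 8.7975

8.7975


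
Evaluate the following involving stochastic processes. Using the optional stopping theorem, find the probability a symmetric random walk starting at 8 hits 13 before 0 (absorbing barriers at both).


By optional stopping theorem: E(M at tau) = M(0) = 8
P(hit 13)*13 + P(hit 0)*0 = 8
P(hit 13) = (8 - 0)/(13 - 0) = 8/13 = 0.6154

0.6154


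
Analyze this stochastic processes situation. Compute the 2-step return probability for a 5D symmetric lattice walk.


P(return in 2 steps) = P(reverse first step) = 1/(2d)
= 1/10
= 0.1000

0.1000


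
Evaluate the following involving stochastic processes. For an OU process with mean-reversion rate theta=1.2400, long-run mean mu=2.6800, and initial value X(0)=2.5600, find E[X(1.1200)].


E[X(t)] = mu + (X(0) - mu)*exp(-theta*t)
= 2.6800 + (2.5600 - 2.6800)*exp(-1.2400*1.1200)
= 2.6800 + -0.1200 * 0.2494
= 2.6501

2.6501


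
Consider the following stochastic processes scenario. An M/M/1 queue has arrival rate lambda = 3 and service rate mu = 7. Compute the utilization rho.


rho = lambda/mu
= 3/7
= 0.4286

0.4286


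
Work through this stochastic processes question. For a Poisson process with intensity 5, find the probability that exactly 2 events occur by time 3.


P(N(t)=k) = (lambda*t)^k * exp(-lambda*t) / k!
lambda*t = 15
= 15^2 * exp(-15) / 2!
= 225 * 3.0590e-07 / 2
= 3.4414e-05

3.4414e-05
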